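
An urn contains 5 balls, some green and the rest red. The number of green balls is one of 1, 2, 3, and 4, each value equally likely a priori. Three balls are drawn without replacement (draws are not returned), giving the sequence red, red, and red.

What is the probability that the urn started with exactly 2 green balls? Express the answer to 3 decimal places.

0.200

For each hypothesis, P(data | H) works out to: P(data | r = 1) = (4/5)(3/4)(2/3) = 2/5; P(data | r = 2) = (3/5)(2/4)(1/3) = 1/10; P(data | r = 3) = (2/5)(1/4)(0/3) = 0; P(data | r = 4) = (1/5)(0/4) = 0.
The prior-weighted likelihoods are 1/4 · 2/5 = 1/10, 1/4 · 1/10 = 1/40, 1/4 · 0 = 0, 1/4 · 0 = 0; summing to 1/8.
By Bayes' rule, P(r = 2 | data) = (1/40) / (1/8) = 1/5.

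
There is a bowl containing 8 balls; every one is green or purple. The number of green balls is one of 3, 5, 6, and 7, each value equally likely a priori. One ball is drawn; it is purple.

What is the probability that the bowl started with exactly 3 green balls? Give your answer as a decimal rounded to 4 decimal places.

Compute the likelihood of this draw for each case: P(data | r = 3) = (5/8) = 5/8; P(data | r = 5) = (3/8) = 3/8; P(data | r = 6) = (2/8) = 1/4; P(data | r = 7) = (1/8) = 1/8.
Weighting by the prior gives 1/4 · 5/8 = 5/32, 1/4 · 3/8 = 3/32, 1/4 · 1/4 = 1/16, 1/4 · 1/8 = 1/32; with total 11/32.
By Bayes' rule, P(r = 3 | data) = (5/32) / (11/32) = 5/11.

0.4545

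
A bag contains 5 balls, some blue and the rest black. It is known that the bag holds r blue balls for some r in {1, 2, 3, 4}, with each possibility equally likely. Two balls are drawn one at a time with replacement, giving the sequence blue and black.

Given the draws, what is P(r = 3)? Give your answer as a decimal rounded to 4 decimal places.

0.3000

The likelihood of the observed sequence under each hypothesis: P(data | r = 1) = (1/5)(4/5) = 4/25; P(data | r = 2) = (2/5)(3/5) = 6/25; P(data | r = 3) = (3/5)(2/5) = 6/25; P(data | r = 4) = (4/5)(1/5) = 4/25.
Multiplying each by its prior: 1/4 · 4/25 = 1/25, 1/4 · 6/25 = 3/50, 1/4 · 6/25 = 3/50, 1/4 · 4/25 = 1/25; these sum to 1/5.
Therefore the posterior P(r = 3 | data) = (3/50) / (1/5) = 3/10.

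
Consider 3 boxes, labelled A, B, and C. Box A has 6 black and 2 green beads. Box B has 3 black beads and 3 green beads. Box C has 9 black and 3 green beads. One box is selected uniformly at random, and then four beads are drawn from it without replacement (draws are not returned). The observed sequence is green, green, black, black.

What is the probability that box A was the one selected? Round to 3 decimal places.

Under each hypothesis, the probability of the observed sequence is: P(data | box A) = (2/8)(1/7)(6/6)(5/5) = 1/28; P(data | box B) = (3/6)(2/5)(3/4)(2/3) = 1/10; P(data | box C) = (3/12)(2/11)(9/10)(8/9) = 2/55.
The prior-weighted likelihoods are 1/3 · 1/28 = 1/84, 1/3 · 1/10 = 1/30, 1/3 · 2/55 = 2/165; with total 53/924.
So P(box A | data) = (1/84) / (53/924) = 11/53.

0.208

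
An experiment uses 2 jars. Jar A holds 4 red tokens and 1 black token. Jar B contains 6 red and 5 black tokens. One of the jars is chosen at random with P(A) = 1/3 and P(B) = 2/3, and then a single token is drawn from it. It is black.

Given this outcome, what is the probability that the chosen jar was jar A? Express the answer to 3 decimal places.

0.180

For each hypothesis, P(data | H) works out to: P(data | jar A) = (1/5) = 1/5; P(data | jar B) = (5/11) = 5/11.
The prior-weighted likelihoods are 1/3 · 1/5 = 1/15, 2/3 · 5/11 = 10/33; summing to 61/165.
So P(jar A | data) = (1/15) / (61/165) = 11/61.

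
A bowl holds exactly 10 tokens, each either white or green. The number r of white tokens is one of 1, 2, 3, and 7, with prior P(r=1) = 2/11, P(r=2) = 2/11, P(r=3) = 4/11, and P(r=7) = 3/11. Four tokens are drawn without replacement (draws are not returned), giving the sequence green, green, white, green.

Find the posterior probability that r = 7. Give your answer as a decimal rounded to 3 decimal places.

0.025

Under each hypothesis, the probability of the observed sequence is: P(data | r = 1) = (9/10)(8/9)(1/8)(7/7) = 0.1; P(data | r = 2) = (8/10)(7/9)(2/8)(6/7) = 0.13333; P(data | r = 3) = (7/10)(6/9)(3/8)(5/7) = 0.125; P(data | r = 7) = (3/10)(2/9)(7/8)(1/7) = 0.0083333.
The prior-weighted likelihoods are 2/11 · 0.1 = 0.018182, 2/11 · 0.13333 = 0.024242, 4/11 · 0.125 = 0.045455, 3/11 · 0.0083333 = 0.0022727; these sum to 0.090152.
Hence P(r = 7 | data) = (0.0022727) / (0.090152) = 0.02521.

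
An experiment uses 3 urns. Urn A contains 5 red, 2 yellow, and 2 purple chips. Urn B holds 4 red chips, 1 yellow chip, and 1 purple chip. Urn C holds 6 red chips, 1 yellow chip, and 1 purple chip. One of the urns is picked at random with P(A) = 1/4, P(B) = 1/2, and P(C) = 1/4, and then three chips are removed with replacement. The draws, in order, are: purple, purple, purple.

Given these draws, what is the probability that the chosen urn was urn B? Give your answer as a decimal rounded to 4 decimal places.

Compute the likelihood of the observed sequence for each case: P(data | urn A) = (2/9)(2/9)(2/9) = 0.010974; P(data | urn B) = (1/6)(1/6)(1/6) = 0.0046296; P(data | urn C) = (1/8)(1/8)(1/8) = 0.0019531.
The prior-weighted likelihoods are 1/4 · 0.010974 = 0.0027435, 1/2 · 0.0046296 = 0.0023148, 1/4 · 0.0019531 = 0.00048828; with total 0.0055466.
Hence P(urn B | data) = (0.0023148) / (0.0055466) = 0.41734.

0.4173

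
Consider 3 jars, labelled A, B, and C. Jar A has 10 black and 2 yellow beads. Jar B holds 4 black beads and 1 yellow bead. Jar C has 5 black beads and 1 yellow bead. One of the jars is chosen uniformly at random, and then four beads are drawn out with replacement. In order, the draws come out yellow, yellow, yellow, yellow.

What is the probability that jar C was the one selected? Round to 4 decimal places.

For each hypothesis, P(data | H) works out to: P(data | jar A) = (2/12)(2/12)(2/12)(2/12) = 0.0007716; P(data | jar B) = (1/5)(1/5)(1/5)(1/5) = 0.0016; P(data | jar C) = (1/6)(1/6)(1/6)(1/6) = 0.0007716.
Multiplying each by its prior: 1/3 · 0.0007716 = 0.0002572, 1/3 · 0.0016 = 0.00053333, 1/3 · 0.0007716 = 0.0002572; summing to 0.0010477.
Therefore the posterior P(jar C | data) = (0.0002572) / (0.0010477) = 0.24548.

0.2455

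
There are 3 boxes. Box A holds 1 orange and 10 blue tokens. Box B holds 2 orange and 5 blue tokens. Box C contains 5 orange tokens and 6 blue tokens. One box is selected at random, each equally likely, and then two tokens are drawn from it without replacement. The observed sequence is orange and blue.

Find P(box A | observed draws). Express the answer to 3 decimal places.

0.151

The likelihood of the observed sequence under each hypothesis: P(data | box A) = (1/11)(10/10) = 1/11; P(data | box B) = (2/7)(5/6) = 5/21; P(data | box C) = (5/11)(6/10) = 3/11.
Weighting by the prior gives 1/3 · 1/11 = 1/33, 1/3 · 5/21 = 5/63, 1/3 · 3/11 = 1/11; summing to 139/693.
Therefore the posterior P(box A | data) = (1/33) / (139/693) = 21/139.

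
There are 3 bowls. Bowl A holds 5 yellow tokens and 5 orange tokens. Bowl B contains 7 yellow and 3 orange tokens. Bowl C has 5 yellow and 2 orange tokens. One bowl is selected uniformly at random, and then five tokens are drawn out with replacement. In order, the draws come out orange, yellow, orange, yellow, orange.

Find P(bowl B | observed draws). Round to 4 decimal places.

0.2347

For each hypothesis, P(data | H) works out to: P(data | bowl A) = (5/10)(5/10)(5/10)(5/10)(5/10) = 0.03125; P(data | bowl B) = (3/10)(7/10)(3/10)(7/10)(3/10) = 0.01323; P(data | bowl C) = (2/7)(5/7)(2/7)(5/7)(2/7) = 0.0119.
Weighting by the prior gives 1/3 · 0.03125 = 0.010417, 1/3 · 0.01323 = 0.00441, 1/3 · 0.0119 = 0.0039666; these sum to 0.018793.
So P(bowl B | data) = (0.00441) / (0.018793) = 0.23466.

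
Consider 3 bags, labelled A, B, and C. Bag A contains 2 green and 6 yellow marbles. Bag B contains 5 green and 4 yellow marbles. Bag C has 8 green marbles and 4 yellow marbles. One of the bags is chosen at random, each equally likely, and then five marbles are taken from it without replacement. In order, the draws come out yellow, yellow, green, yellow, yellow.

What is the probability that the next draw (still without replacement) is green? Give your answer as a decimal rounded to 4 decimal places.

Compute the likelihood of the observed sequence for each case: P(data | bag A) = (6/8)(5/7)(2/6)(4/5)(3/4) = 0.10714; P(data | bag B) = (4/9)(3/8)(5/7)(2/6)(1/5) = 0.0079365; P(data | bag C) = (4/12)(3/11)(8/10)(2/9)(1/8) = 0.0020202.
The prior-weighted likelihoods are 1/3 · 0.10714 = 0.035714, 1/3 · 0.0079365 = 0.0026455, 1/3 · 0.0020202 = 0.0006734; these sum to 0.039033.
Normalising, the posterior is P(bag A | data) = 0.91497, P(bag B | data) = 0.067776, P(bag C | data) = 0.017252.
So P(green next | data) = Σ P(green next | H) P(H | data) = (1/3)(0.91497) + (1)(0.067776) + (1)(0.017252) = 0.39002.

0.3900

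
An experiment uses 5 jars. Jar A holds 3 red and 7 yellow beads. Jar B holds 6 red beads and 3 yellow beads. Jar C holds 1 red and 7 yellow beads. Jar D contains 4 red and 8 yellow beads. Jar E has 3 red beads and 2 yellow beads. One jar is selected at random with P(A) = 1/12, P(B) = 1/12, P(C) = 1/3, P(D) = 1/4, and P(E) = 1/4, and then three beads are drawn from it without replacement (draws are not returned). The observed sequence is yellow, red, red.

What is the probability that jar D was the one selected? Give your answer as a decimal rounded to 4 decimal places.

For each hypothesis, P(data | H) works out to: P(data | jar A) = (7/10)(3/9)(2/8) = 0.058333; P(data | jar B) = (3/9)(6/8)(5/7) = 0.17857; P(data | jar C) = (7/8)(1/7)(0/6) = 0; P(data | jar D) = (8/12)(4/11)(3/10) = 0.072727; P(data | jar E) = (2/5)(3/4)(2/3) = 0.2.
Weighting by the prior gives 1/12 · 0.058333 = 0.0048611, 1/12 · 0.17857 = 0.014881, 1/3 · 0 = 0, 1/4 · 0.072727 = 0.018182, 1/4 · 0.2 = 0.05; these sum to 0.087924.
By Bayes' rule, P(jar D | data) = (0.018182) / (0.087924) = 0.20679.

0.2068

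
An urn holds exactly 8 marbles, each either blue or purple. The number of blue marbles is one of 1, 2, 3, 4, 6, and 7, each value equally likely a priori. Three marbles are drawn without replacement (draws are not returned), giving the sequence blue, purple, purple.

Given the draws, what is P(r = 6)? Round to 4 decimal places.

0.0541

Under each hypothesis, the probability of the observed sequence is: P(data | r = 1) = (1/8)(7/7)(6/6) = 1/8; P(data | r = 2) = (2/8)(6/7)(5/6) = 5/28; P(data | r = 3) = (3/8)(5/7)(4/6) = 5/28; P(data | r = 4) = (4/8)(4/7)(3/6) = 1/7; P(data | r = 6) = (6/8)(2/7)(1/6) = 1/28; P(data | r = 7) = (7/8)(1/7)(0/6) = 0.
The prior-weighted likelihoods are 1/6 · 1/8 = 1/48, 1/6 · 5/28 = 5/168, 1/6 · 5/28 = 5/168, 1/6 · 1/7 = 1/42, 1/6 · 1/28 = 1/168, 1/6 · 0 = 0; with total 37/336.
So P(r = 6 | data) = (1/168) / (37/336) = 2/37.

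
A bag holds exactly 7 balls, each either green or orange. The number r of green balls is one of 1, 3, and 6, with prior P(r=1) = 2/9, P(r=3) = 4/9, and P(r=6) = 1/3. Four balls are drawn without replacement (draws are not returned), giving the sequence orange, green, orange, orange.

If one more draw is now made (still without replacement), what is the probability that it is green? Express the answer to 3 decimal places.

0.364

Under each hypothesis, the probability of the observed sequence is: P(data | r = 1) = (6/7)(1/6)(5/5)(4/4) = 1/7; P(data | r = 3) = (4/7)(3/6)(3/5)(2/4) = 3/35; P(data | r = 6) = (1/7)(6/6)(0/5) = 0.
Weighting by the prior gives 2/9 · 1/7 = 2/63, 4/9 · 3/35 = 4/105, 1/3 · 0 = 0; summing to 22/315.
Normalising, the posterior is P(r = 1 | data) = 5/11, P(r = 3 | data) = 6/11, P(r = 6 | data) = 0.
So P(green next | data) = Σ P(green next | H) P(H | data) = (0)(5/11) + (2/3)(6/11) = 4/11.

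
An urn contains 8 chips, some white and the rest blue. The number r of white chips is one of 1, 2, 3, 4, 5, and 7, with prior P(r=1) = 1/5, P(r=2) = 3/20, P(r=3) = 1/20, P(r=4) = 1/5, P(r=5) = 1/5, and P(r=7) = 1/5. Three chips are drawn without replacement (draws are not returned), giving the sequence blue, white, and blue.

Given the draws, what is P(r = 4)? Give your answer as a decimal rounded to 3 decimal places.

The likelihood of the observed sequence under each hypothesis: P(data | r = 1) = (7/8)(1/7)(6/6) = 1/8; P(data | r = 2) = (6/8)(2/7)(5/6) = 5/28; P(data | r = 3) = (5/8)(3/7)(4/6) = 5/28; P(data | r = 4) = (4/8)(4/7)(3/6) = 1/7; P(data | r = 5) = (3/8)(5/7)(2/6) = 5/56; P(data | r = 7) = (1/8)(7/7)(0/6) = 0.
Multiplying each by its prior: 1/5 · 1/8 = 1/40, 3/20 · 5/28 = 3/112, 1/20 · 5/28 = 1/112, 1/5 · 1/7 = 1/35, 1/5 · 5/56 = 1/56, 1/5 · 0 = 0; summing to 3/28.
By Bayes' rule, P(r = 4 | data) = (1/35) / (3/28) = 4/15.

0.267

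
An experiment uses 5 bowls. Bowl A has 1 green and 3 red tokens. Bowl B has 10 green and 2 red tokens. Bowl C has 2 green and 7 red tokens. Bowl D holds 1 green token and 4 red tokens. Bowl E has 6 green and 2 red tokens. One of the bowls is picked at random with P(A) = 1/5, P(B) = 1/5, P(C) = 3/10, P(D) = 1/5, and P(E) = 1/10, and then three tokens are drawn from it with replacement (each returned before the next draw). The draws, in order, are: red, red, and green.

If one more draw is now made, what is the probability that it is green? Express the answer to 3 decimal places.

Under each hypothesis, the probability of the observed sequence is: P(data | bowl A) = (3/4)(3/4)(1/4) = 0.14062; P(data | bowl B) = (2/12)(2/12)(10/12) = 0.023148; P(data | bowl C) = (7/9)(7/9)(2/9) = 0.13443; P(data | bowl D) = (4/5)(4/5)(1/5) = 0.128; P(data | bowl E) = (2/8)(2/8)(6/8) = 0.046875.
Weighting by the prior gives 1/5 · 0.14062 = 0.028125, 1/5 · 0.023148 = 0.0046296, 3/10 · 0.13443 = 0.040329, 1/5 · 0.128 = 0.0256, 1/10 · 0.046875 = 0.0046875; with total 0.10337.
The posterior is then P(bowl A | data) = 0.27208, P(bowl B | data) = 0.044786, P(bowl C | data) = 0.39014, P(bowl D | data) = 0.24765, P(bowl E | data) = 0.045346.
Averaging over the posterior, P(green next | data) = (1/4)(0.27208) + (5/6)(0.044786) + (2/9)(0.39014) + (1/5)(0.24765) + (3/4)(0.045346) = 0.27558.

0.276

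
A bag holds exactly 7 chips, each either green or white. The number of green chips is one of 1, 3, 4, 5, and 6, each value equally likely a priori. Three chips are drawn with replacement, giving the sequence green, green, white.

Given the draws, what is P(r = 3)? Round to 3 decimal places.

0.205

For each hypothesis, P(data | H) works out to: P(data | r = 1) = (1/7)(1/7)(6/7) = 0.017493; P(data | r = 3) = (3/7)(3/7)(4/7) = 0.10496; P(data | r = 4) = (4/7)(4/7)(3/7) = 0.13994; P(data | r = 5) = (5/7)(5/7)(2/7) = 0.14577; P(data | r = 6) = (6/7)(6/7)(1/7) = 0.10496.
Multiplying each by its prior: 1/5 · 0.017493 = 0.0034985, 1/5 · 0.10496 = 0.020991, 1/5 · 0.13994 = 0.027988, 1/5 · 0.14577 = 0.029155, 1/5 · 0.10496 = 0.020991; these sum to 0.10262.
So P(r = 3 | data) = (0.020991) / (0.10262) = 0.20455.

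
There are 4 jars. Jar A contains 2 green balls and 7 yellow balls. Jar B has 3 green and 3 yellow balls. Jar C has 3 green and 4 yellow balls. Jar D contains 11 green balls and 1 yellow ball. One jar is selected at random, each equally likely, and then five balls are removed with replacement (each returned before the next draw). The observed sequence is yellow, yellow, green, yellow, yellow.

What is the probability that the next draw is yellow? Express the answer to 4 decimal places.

0.6632

For each hypothesis, P(data | H) works out to: P(data | jar A) = (7/9)(7/9)(2/9)(7/9)(7/9) = 0.081322; P(data | jar B) = (3/6)(3/6)(3/6)(3/6)(3/6) = 0.03125; P(data | jar C) = (4/7)(4/7)(3/7)(4/7)(4/7) = 0.045695; P(data | jar D) = (1/12)(1/12)(11/12)(1/12)(1/12) = 4.4207e-05.
Multiplying each by its prior: 1/4 · 0.081322 = 0.020331, 1/4 · 0.03125 = 0.0078125, 1/4 · 0.045695 = 0.011424, 1/4 · 4.4207e-05 = 1.1052e-05; these sum to 0.039578.
The posterior is then P(jar A | data) = 0.51368, P(jar B | data) = 0.1974, P(jar C | data) = 0.28864, P(jar D | data) = 0.00027924.
Averaging over the posterior, P(yellow next | data) = (7/9)(0.51368) + (1/2)(0.1974) + (4/7)(0.28864) + (1/12)(0.00027924) = 0.66319.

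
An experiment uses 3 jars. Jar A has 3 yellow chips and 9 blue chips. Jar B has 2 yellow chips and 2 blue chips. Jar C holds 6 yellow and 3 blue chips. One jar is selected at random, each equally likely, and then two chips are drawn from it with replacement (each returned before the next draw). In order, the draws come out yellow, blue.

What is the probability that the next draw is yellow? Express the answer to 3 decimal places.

Compute the likelihood of the observed sequence for each case: P(data | jar A) = (3/12)(9/12) = 3/16; P(data | jar B) = (2/4)(2/4) = 1/4; P(data | jar C) = (6/9)(3/9) = 2/9.
Multiplying each by its prior: 1/3 · 3/16 = 1/16, 1/3 · 1/4 = 1/12, 1/3 · 2/9 = 2/27; summing to 95/432.
Dividing through by the total gives posterior P(jar A | data) = 0.28421, P(jar B | data) = 0.37895, P(jar C | data) = 0.33684.
The predictive probability is P(yellow next | data) = (1/4)(0.28421) + (1/2)(0.37895) + (2/3)(0.33684) = 0.48509.

0.485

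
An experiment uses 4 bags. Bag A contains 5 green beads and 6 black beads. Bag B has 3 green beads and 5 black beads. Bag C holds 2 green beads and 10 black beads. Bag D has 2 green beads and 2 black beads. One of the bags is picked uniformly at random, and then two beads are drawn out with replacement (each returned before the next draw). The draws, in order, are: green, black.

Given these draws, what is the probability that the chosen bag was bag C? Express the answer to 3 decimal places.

Compute the likelihood of the observed sequence for each case: P(data | bag A) = (5/11)(6/11) = 0.24793; P(data | bag B) = (3/8)(5/8) = 0.23438; P(data | bag C) = (2/12)(10/12) = 0.13889; P(data | bag D) = (2/4)(2/4) = 0.25.
Multiplying each by its prior: 1/4 · 0.24793 = 0.061983, 1/4 · 0.23438 = 0.058594, 1/4 · 0.13889 = 0.034722, 1/4 · 0.25 = 0.0625; these sum to 0.2178.
Therefore the posterior P(bag C | data) = (0.034722) / (0.2178) = 0.15942.

0.159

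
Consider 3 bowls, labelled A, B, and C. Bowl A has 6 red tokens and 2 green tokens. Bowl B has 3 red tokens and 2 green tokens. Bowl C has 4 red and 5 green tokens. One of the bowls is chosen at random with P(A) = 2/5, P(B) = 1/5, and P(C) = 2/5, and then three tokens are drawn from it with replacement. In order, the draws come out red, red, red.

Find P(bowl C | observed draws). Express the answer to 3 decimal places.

Under each hypothesis, the probability of the observed sequence is: P(data | bowl A) = (6/8)(6/8)(6/8) = 0.42188; P(data | bowl B) = (3/5)(3/5)(3/5) = 0.216; P(data | bowl C) = (4/9)(4/9)(4/9) = 0.087791.
Multiplying each by its prior: 2/5 · 0.42188 = 0.16875, 1/5 · 0.216 = 0.0432, 2/5 · 0.087791 = 0.035117; summing to 0.24707.
Hence P(bowl C | data) = (0.035117) / (0.24707) = 0.14213.

0.142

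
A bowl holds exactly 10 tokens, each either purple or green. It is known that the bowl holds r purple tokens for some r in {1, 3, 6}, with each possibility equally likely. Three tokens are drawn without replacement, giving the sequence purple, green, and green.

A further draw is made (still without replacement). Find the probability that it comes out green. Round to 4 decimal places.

0.6762

Compute the likelihood of the observed sequence for each case: P(data | r = 1) = (1/10)(9/9)(8/8) = 1/10; P(data | r = 3) = (3/10)(7/9)(6/8) = 7/40; P(data | r = 6) = (6/10)(4/9)(3/8) = 1/10.
The prior-weighted likelihoods are 1/3 · 1/10 = 1/30, 1/3 · 7/40 = 7/120, 1/3 · 1/10 = 1/30; with total 1/8.
Normalising, the posterior is P(r = 1 | data) = 4/15, P(r = 3 | data) = 7/15, P(r = 6 | data) = 4/15.
So P(green next | data) = Σ P(green next | H) P(H | data) = (1)(4/15) + (5/7)(7/15) + (2/7)(4/15) = 71/105.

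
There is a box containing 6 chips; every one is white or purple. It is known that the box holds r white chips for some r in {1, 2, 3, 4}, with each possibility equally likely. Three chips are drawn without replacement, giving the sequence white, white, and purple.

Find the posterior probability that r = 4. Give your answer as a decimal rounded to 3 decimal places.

0.480

Under each hypothesis, the probability of the observed sequence is: P(data | r = 1) = (1/6)(0/5) = 0; P(data | r = 2) = (2/6)(1/5)(4/4) = 1/15; P(data | r = 3) = (3/6)(2/5)(3/4) = 3/20; P(data | r = 4) = (4/6)(3/5)(2/4) = 1/5.
Multiplying each by its prior: 1/4 · 0 = 0, 1/4 · 1/15 = 1/60, 1/4 · 3/20 = 3/80, 1/4 · 1/5 = 1/20; these sum to 5/48.
Therefore the posterior P(r = 4 | data) = (1/20) / (5/48) = 12/25.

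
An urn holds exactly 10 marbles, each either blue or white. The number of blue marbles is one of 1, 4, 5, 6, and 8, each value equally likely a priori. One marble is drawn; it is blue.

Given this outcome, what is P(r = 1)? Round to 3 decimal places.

Under each hypothesis, the probability of this draw is: P(data | r = 1) = (1/10) = 1/10; P(data | r = 4) = (4/10) = 2/5; P(data | r = 5) = (5/10) = 1/2; P(data | r = 6) = (6/10) = 3/5; P(data | r = 8) = (8/10) = 4/5.
Weighting by the prior gives 1/5 · 1/10 = 1/50, 1/5 · 2/5 = 2/25, 1/5 · 1/2 = 1/10, 1/5 · 3/5 = 3/25, 1/5 · 4/5 = 4/25; with total 12/25.
So P(r = 1 | data) = (1/50) / (12/25) = 1/24.

0.042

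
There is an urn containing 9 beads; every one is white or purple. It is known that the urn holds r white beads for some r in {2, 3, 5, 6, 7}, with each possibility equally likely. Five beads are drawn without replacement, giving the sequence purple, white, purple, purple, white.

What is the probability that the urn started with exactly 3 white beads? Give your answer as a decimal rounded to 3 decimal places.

Compute the likelihood of the observed sequence for each case: P(data | r = 2) = (7/9)(2/8)(6/7)(5/6)(1/5) = 1/36; P(data | r = 3) = (6/9)(3/8)(5/7)(4/6)(2/5) = 1/21; P(data | r = 5) = (4/9)(5/8)(3/7)(2/6)(4/5) = 2/63; P(data | r = 6) = (3/9)(6/8)(2/7)(1/6)(5/5) = 1/84; P(data | r = 7) = (2/9)(7/8)(1/7)(0/6) = 0.
Weighting by the prior gives 1/5 · 1/36 = 1/180, 1/5 · 1/21 = 1/105, 1/5 · 2/63 = 2/315, 1/5 · 1/84 = 1/420, 1/5 · 0 = 0; summing to 1/42.
So P(r = 3 | data) = (1/105) / (1/42) = 2/5.

0.400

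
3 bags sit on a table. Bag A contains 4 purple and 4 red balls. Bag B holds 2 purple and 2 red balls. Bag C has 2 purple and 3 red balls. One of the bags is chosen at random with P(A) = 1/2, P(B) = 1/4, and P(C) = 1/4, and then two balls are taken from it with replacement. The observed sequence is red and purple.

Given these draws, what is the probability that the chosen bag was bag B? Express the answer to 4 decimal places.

Under each hypothesis, the probability of the observed sequence is: P(data | bag A) = (4/8)(4/8) = 1/4; P(data | bag B) = (2/4)(2/4) = 1/4; P(data | bag C) = (3/5)(2/5) = 6/25.
The prior-weighted likelihoods are 1/2 · 1/4 = 1/8, 1/4 · 1/4 = 1/16, 1/4 · 6/25 = 3/50; these sum to 99/400.
Hence P(bag B | data) = (1/16) / (99/400) = 25/99.

0.2525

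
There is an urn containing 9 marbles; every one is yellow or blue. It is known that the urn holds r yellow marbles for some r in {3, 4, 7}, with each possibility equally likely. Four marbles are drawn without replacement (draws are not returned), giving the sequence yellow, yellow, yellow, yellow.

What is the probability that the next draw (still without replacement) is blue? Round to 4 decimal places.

0.4167

The likelihood of the observed sequence under each hypothesis: P(data | r = 3) = (3/9)(2/8)(1/7)(0/6) = 0; P(data | r = 4) = (4/9)(3/8)(2/7)(1/6) = 1/126; P(data | r = 7) = (7/9)(6/8)(5/7)(4/6) = 5/18.
Weighting by the prior gives 1/3 · 0 = 0, 1/3 · 1/126 = 1/378, 1/3 · 5/18 = 5/54; with total 2/21.
The posterior is then P(r = 3 | data) = 0, P(r = 4 | data) = 1/36, P(r = 7 | data) = 35/36.
The predictive probability is P(blue next | data) = (1)(1/36) + (2/5)(35/36) = 5/12.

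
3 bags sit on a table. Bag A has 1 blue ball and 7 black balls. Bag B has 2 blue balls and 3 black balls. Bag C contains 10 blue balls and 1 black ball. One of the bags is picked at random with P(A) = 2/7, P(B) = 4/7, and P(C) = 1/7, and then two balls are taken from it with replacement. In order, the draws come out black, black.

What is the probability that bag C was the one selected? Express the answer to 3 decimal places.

0.003

Under each hypothesis, the probability of the observed sequence is: P(data | bag A) = (7/8)(7/8) = 0.76562; P(data | bag B) = (3/5)(3/5) = 0.36; P(data | bag C) = (1/11)(1/11) = 0.0082645.
Multiplying each by its prior: 2/7 · 0.76562 = 0.21875, 4/7 · 0.36 = 0.20571, 1/7 · 0.0082645 = 0.0011806; with total 0.42564.
By Bayes' rule, P(bag C | data) = (0.0011806) / (0.42564) = 0.0027738.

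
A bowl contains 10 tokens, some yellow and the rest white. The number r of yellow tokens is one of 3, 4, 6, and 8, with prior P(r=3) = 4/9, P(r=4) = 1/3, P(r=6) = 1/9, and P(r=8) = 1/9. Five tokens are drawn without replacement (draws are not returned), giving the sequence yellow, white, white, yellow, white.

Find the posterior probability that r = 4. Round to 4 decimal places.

For each hypothesis, P(data | H) works out to: P(data | r = 3) = (3/10)(7/9)(6/8)(2/7)(5/6) = 1/24; P(data | r = 4) = (4/10)(6/9)(5/8)(3/7)(4/6) = 1/21; P(data | r = 6) = (6/10)(4/9)(3/8)(5/7)(2/6) = 1/42; P(data | r = 8) = (8/10)(2/9)(1/8)(7/7)(0/6) = 0.
Weighting by the prior gives 4/9 · 1/24 = 1/54, 1/3 · 1/21 = 1/63, 1/9 · 1/42 = 1/378, 1/9 · 0 = 0; these sum to 1/27.
Therefore the posterior P(r = 4 | data) = (1/63) / (1/27) = 3/7.

0.4286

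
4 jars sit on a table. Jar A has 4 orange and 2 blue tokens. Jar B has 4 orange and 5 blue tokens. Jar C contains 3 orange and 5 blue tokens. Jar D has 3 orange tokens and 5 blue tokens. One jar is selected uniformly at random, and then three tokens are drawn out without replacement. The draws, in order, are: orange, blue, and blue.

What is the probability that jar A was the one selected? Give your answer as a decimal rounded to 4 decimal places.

0.1144

Compute the likelihood of the observed sequence for each case: P(data | jar A) = (4/6)(2/5)(1/4) = 0.066667; P(data | jar B) = (4/9)(5/8)(4/7) = 0.15873; P(data | jar C) = (3/8)(5/7)(4/6) = 0.17857; P(data | jar D) = (3/8)(5/7)(4/6) = 0.17857.
Weighting by the prior gives 1/4 · 0.066667 = 0.016667, 1/4 · 0.15873 = 0.039683, 1/4 · 0.17857 = 0.044643, 1/4 · 0.17857 = 0.044643; with total 0.14563.
Hence P(jar A | data) = (0.016667) / (0.14563) = 0.11444.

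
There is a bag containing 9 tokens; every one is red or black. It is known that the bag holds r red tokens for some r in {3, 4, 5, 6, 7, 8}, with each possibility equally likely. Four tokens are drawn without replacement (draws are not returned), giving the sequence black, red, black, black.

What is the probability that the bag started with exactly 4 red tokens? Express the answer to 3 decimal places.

0.317

Under each hypothesis, the probability of the observed sequence is: P(data | r = 3) = (6/9)(3/8)(5/7)(4/6) = 5/42; P(data | r = 4) = (5/9)(4/8)(4/7)(3/6) = 5/63; P(data | r = 5) = (4/9)(5/8)(3/7)(2/6) = 5/126; P(data | r = 6) = (3/9)(6/8)(2/7)(1/6) = 1/84; P(data | r = 7) = (2/9)(7/8)(1/7)(0/6) = 0; P(data | r = 8) = (1/9)(8/8)(0/7) = 0.
Multiplying each by its prior: 1/6 · 5/42 = 5/252, 1/6 · 5/63 = 5/378, 1/6 · 5/126 = 5/756, 1/6 · 1/84 = 1/504, 1/6 · 0 = 0, 1/6 · 0 = 0; summing to 1/24.
Therefore the posterior P(r = 4 | data) = (5/378) / (1/24) = 20/63.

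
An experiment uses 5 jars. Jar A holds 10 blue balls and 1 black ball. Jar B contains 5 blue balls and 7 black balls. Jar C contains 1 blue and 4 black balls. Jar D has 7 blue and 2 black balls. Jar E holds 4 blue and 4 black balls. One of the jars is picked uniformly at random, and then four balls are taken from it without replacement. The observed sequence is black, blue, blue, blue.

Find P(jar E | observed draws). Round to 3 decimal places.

0.177

Under each hypothesis, the probability of the observed sequence is: P(data | jar A) = (1/11)(10/10)(9/9)(8/8) = 0.090909; P(data | jar B) = (7/12)(5/11)(4/10)(3/9) = 0.035354; P(data | jar C) = (4/5)(1/4)(0/3) = 0; P(data | jar D) = (2/9)(7/8)(6/7)(5/6) = 0.13889; P(data | jar E) = (4/8)(4/7)(3/6)(2/5) = 0.057143.
The prior-weighted likelihoods are 1/5 · 0.090909 = 0.018182, 1/5 · 0.035354 = 0.0070707, 1/5 · 0 = 0, 1/5 · 0.13889 = 0.027778, 1/5 · 0.057143 = 0.011429; summing to 0.064459.
By Bayes' rule, P(jar E | data) = (0.011429) / (0.064459) = 0.1773.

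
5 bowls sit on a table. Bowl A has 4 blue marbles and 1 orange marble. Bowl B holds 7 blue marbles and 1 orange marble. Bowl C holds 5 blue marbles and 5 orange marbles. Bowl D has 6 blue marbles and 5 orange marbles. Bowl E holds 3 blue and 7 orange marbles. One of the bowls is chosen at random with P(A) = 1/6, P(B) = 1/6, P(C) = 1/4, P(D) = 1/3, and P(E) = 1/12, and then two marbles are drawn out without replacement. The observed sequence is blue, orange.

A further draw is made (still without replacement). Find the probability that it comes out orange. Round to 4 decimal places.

0.3834

Under each hypothesis, the probability of the observed sequence is: P(data | bowl A) = (4/5)(1/4) = 0.2; P(data | bowl B) = (7/8)(1/7) = 0.125; P(data | bowl C) = (5/10)(5/9) = 0.27778; P(data | bowl D) = (6/11)(5/10) = 0.27273; P(data | bowl E) = (3/10)(7/9) = 0.23333.
Weighting by the prior gives 1/6 · 0.2 = 0.033333, 1/6 · 0.125 = 0.020833, 1/4 · 0.27778 = 0.069444, 1/3 · 0.27273 = 0.090909, 1/12 · 0.23333 = 0.019444; with total 0.23396.
The posterior is then P(bowl A | data) = 0.14247, P(bowl B | data) = 0.089045, P(bowl C | data) = 0.29682, P(bowl D | data) = 0.38856, P(bowl E | data) = 0.083108.
So P(orange next | data) = Σ P(orange next | H) P(H | data) = (0)(0.14247) + (0)(0.089045) + (1/2)(0.29682) + (4/9)(0.38856) + (3/4)(0.083108) = 0.38343.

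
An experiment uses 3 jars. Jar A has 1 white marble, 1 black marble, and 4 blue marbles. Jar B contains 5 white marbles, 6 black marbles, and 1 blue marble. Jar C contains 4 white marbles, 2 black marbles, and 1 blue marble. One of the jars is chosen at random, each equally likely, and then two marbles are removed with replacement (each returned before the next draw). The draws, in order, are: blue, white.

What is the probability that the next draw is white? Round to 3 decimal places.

0.350

The likelihood of the observed sequence under each hypothesis: P(data | jar A) = (4/6)(1/6) = 0.11111; P(data | jar B) = (1/12)(5/12) = 0.034722; P(data | jar C) = (1/7)(4/7) = 0.081633.
Multiplying each by its prior: 1/3 · 0.11111 = 0.037037, 1/3 · 0.034722 = 0.011574, 1/3 · 0.081633 = 0.027211; with total 0.075822.
Dividing through by the total gives posterior P(jar A | data) = 0.48847, P(jar B | data) = 0.15265, P(jar C | data) = 0.35888.
The predictive probability is P(white next | data) = (1/6)(0.48847) + (5/12)(0.15265) + (4/7)(0.35888) = 0.35009.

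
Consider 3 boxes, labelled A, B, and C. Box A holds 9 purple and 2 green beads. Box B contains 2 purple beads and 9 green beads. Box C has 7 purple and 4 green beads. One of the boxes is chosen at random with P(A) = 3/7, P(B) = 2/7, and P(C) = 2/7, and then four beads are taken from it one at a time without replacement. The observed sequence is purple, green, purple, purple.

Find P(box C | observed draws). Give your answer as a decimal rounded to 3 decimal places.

0.357

For each hypothesis, P(data | H) works out to: P(data | box A) = (9/11)(2/10)(8/9)(7/8) = 7/55; P(data | box B) = (2/11)(9/10)(1/9)(0/8) = 0; P(data | box C) = (7/11)(4/10)(6/9)(5/8) = 7/66.
Weighting by the prior gives 3/7 · 7/55 = 3/55, 2/7 · 0 = 0, 2/7 · 7/66 = 1/33; summing to 14/165.
By Bayes' rule, P(box C | data) = (1/33) / (14/165) = 5/14.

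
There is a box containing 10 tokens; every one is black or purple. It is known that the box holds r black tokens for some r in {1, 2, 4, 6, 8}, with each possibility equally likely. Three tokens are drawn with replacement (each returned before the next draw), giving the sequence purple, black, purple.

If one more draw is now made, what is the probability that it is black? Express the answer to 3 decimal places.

The likelihood of the observed sequence under each hypothesis: P(data | r = 1) = (9/10)(1/10)(9/10) = 0.081; P(data | r = 2) = (8/10)(2/10)(8/10) = 0.128; P(data | r = 4) = (6/10)(4/10)(6/10) = 0.144; P(data | r = 6) = (4/10)(6/10)(4/10) = 0.096; P(data | r = 8) = (2/10)(8/10)(2/10) = 0.032.
Multiplying each by its prior: 1/5 · 0.081 = 0.0162, 1/5 · 0.128 = 0.0256, 1/5 · 0.144 = 0.0288, 1/5 · 0.096 = 0.0192, 1/5 · 0.032 = 0.0064; with total 0.0962.
The posterior is then P(r = 1 | data) = 0.1684, P(r = 2 | data) = 0.26611, P(r = 4 | data) = 0.29938, P(r = 6 | data) = 0.19958, P(r = 8 | data) = 0.066528.
So P(black next | data) = Σ P(black next | H) P(H | data) = (1/10)(0.1684) + (1/5)(0.26611) + (2/5)(0.29938) + (3/5)(0.19958) + (4/5)(0.066528) = 0.36279.

0.363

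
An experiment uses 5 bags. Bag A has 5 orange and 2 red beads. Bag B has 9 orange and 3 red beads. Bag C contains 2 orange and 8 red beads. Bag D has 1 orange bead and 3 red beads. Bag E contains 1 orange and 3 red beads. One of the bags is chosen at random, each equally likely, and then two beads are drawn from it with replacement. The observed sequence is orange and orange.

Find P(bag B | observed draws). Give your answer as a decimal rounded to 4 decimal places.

0.4545

Under each hypothesis, the probability of the observed sequence is: P(data | bag A) = (5/7)(5/7) = 0.5102; P(data | bag B) = (9/12)(9/12) = 0.5625; P(data | bag C) = (2/10)(2/10) = 0.04; P(data | bag D) = (1/4)(1/4) = 0.0625; P(data | bag E) = (1/4)(1/4) = 0.0625.
Multiplying each by its prior: 1/5 · 0.5102 = 0.10204, 1/5 · 0.5625 = 0.1125, 1/5 · 0.04 = 0.008, 1/5 · 0.0625 = 0.0125, 1/5 · 0.0625 = 0.0125; these sum to 0.24754.
Hence P(bag B | data) = (0.1125) / (0.24754) = 0.45447.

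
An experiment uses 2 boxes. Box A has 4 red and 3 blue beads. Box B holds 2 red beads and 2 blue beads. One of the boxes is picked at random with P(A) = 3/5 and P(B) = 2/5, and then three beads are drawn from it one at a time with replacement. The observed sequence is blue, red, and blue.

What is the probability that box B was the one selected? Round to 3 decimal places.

0.443

For each hypothesis, P(data | H) works out to: P(data | box A) = (3/7)(4/7)(3/7) = 0.10496; P(data | box B) = (2/4)(2/4)(2/4) = 0.125.
Weighting by the prior gives 3/5 · 0.10496 = 0.062974, 2/5 · 0.125 = 0.05; these sum to 0.11297.
Hence P(box B | data) = (0.05) / (0.11297) = 0.44258.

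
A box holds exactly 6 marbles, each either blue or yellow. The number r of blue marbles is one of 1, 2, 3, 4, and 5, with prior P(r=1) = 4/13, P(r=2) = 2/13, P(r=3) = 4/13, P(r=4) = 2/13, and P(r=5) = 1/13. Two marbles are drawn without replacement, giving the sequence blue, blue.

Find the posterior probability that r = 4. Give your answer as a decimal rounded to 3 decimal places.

0.333

Compute the likelihood of the observed sequence for each case: P(data | r = 1) = (1/6)(0/5) = 0; P(data | r = 2) = (2/6)(1/5) = 1/15; P(data | r = 3) = (3/6)(2/5) = 1/5; P(data | r = 4) = (4/6)(3/5) = 2/5; P(data | r = 5) = (5/6)(4/5) = 2/3.
Multiplying each by its prior: 4/13 · 0 = 0, 2/13 · 1/15 = 2/195, 4/13 · 1/5 = 4/65, 2/13 · 2/5 = 4/65, 1/13 · 2/3 = 2/39; with total 12/65.
So P(r = 4 | data) = (4/65) / (12/65) = 1/3.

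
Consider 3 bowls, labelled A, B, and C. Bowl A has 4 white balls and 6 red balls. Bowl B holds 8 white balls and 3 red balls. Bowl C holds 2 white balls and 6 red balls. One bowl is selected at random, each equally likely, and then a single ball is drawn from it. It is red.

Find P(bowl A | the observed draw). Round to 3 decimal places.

0.370

Compute the likelihood of this draw for each case: P(data | bowl A) = (6/10) = 3/5; P(data | bowl B) = (3/11) = 3/11; P(data | bowl C) = (6/8) = 3/4.
Weighting by the prior gives 1/3 · 3/5 = 1/5, 1/3 · 3/11 = 1/11, 1/3 · 3/4 = 1/4; these sum to 119/220.
So P(bowl A | data) = (1/5) / (119/220) = 44/119.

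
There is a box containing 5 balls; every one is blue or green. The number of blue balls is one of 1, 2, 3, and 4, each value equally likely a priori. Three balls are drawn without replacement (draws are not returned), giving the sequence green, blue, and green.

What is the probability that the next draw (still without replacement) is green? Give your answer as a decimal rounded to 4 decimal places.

0.6000

For each hypothesis, P(data | H) works out to: P(data | r = 1) = (4/5)(1/4)(3/3) = 1/5; P(data | r = 2) = (3/5)(2/4)(2/3) = 1/5; P(data | r = 3) = (2/5)(3/4)(1/3) = 1/10; P(data | r = 4) = (1/5)(4/4)(0/3) = 0.
The prior-weighted likelihoods are 1/4 · 1/5 = 1/20, 1/4 · 1/5 = 1/20, 1/4 · 1/10 = 1/40, 1/4 · 0 = 0; with total 1/8.
The posterior is then P(r = 1 | data) = 2/5, P(r = 2 | data) = 2/5, P(r = 3 | data) = 1/5, P(r = 4 | data) = 0.
So P(green next | data) = Σ P(green next | H) P(H | data) = (1)(2/5) + (1/2)(2/5) + (0)(1/5) = 3/5.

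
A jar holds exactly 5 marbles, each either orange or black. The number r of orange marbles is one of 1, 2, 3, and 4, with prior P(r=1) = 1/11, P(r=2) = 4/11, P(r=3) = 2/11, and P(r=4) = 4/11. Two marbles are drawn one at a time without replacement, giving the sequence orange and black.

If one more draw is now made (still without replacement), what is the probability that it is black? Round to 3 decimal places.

0.429

Compute the likelihood of the observed sequence for each case: P(data | r = 1) = (1/5)(4/4) = 1/5; P(data | r = 2) = (2/5)(3/4) = 3/10; P(data | r = 3) = (3/5)(2/4) = 3/10; P(data | r = 4) = (4/5)(1/4) = 1/5.
The prior-weighted likelihoods are 1/11 · 1/5 = 1/55, 4/11 · 3/10 = 6/55, 2/11 · 3/10 = 3/55, 4/11 · 1/5 = 4/55; these sum to 14/55.
Normalising, the posterior is P(r = 1 | data) = 1/14, P(r = 2 | data) = 3/7, P(r = 3 | data) = 3/14, P(r = 4 | data) = 2/7.
The predictive probability is P(black next | data) = (1)(1/14) + (2/3)(3/7) + (1/3)(3/14) + (0)(2/7) = 3/7.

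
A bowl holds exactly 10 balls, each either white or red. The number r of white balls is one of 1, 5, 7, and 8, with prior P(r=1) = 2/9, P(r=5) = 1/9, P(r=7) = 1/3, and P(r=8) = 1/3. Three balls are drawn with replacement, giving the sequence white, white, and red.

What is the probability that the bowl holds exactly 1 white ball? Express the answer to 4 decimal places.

0.0186

For each hypothesis, P(data | H) works out to: P(data | r = 1) = (1/10)(1/10)(9/10) = 0.009; P(data | r = 5) = (5/10)(5/10)(5/10) = 0.125; P(data | r = 7) = (7/10)(7/10)(3/10) = 0.147; P(data | r = 8) = (8/10)(8/10)(2/10) = 0.128.
Weighting by the prior gives 2/9 · 0.009 = 0.002, 1/9 · 0.125 = 0.013889, 1/3 · 0.147 = 0.049, 1/3 · 0.128 = 0.042667; summing to 0.10756.
By Bayes' rule, P(r = 1 | data) = (0.002) / (0.10756) = 0.018595.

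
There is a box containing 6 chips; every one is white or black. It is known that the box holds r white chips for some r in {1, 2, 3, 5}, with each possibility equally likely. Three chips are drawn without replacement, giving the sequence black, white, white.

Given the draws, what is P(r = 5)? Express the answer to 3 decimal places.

The likelihood of the observed sequence under each hypothesis: P(data | r = 1) = (5/6)(1/5)(0/4) = 0; P(data | r = 2) = (4/6)(2/5)(1/4) = 1/15; P(data | r = 3) = (3/6)(3/5)(2/4) = 3/20; P(data | r = 5) = (1/6)(5/5)(4/4) = 1/6.
The prior-weighted likelihoods are 1/4 · 0 = 0, 1/4 · 1/15 = 1/60, 1/4 · 3/20 = 3/80, 1/4 · 1/6 = 1/24; summing to 23/240.
So P(r = 5 | data) = (1/24) / (23/240) = 10/23.

0.435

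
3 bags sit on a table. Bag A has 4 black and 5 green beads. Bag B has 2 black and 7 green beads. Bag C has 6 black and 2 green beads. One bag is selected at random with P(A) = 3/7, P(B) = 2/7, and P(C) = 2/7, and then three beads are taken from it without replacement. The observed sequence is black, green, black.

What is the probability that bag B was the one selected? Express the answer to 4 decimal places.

For each hypothesis, P(data | H) works out to: P(data | bag A) = (4/9)(5/8)(3/7) = 5/42; P(data | bag B) = (2/9)(7/8)(1/7) = 1/36; P(data | bag C) = (6/8)(2/7)(5/6) = 5/28.
The prior-weighted likelihoods are 3/7 · 5/42 = 5/98, 2/7 · 1/36 = 1/126, 2/7 · 5/28 = 5/98; these sum to 97/882.
By Bayes' rule, P(bag B | data) = (1/126) / (97/882) = 7/97.

0.0722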